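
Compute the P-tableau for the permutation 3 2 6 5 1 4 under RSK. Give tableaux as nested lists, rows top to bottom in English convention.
P = [[1, 4], [2, 5], [3, 6]]

Insert 3: appended to row 1. P = [[3]].
Insert 2: 2 bumps 3 from row 1; 3 starts row 2. P = [[2], [3]].
Insert 6: appended to row 1. P = [[2, 6], [3]].
Insert 5: 5 bumps 6 from row 1; 6 appends to row 2. P = [[2, 5], [3, 6]].
Insert 1: 1 bumps 2 from row 1; 2 bumps 3 from row 2; 3 starts row 3. P = [[1, 5], [2, 6], [3]].
Insert 4: 4 bumps 5 from row 1; 5 bumps 6 from row 2; 6 appends to row 3. P = [[1, 4], [2, 5], [3, 6]].

So P = [[1, 4], [2, 5], [3, 6]].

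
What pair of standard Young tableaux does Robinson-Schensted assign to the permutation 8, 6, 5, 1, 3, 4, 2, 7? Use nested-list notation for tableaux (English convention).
Insert each entry of the permutation into P by Schensted row insertion, recording in Q the position of each new cell.

Insert 8: appended to row 1. P = [[8]].
Insert 6: 6 bumps 8 from row 1; 8 starts row 2. P = [[6], [8]].
Insert 5: 5 bumps 6 from row 1; 6 bumps 8 from row 2; 8 starts row 3. P = [[5], [6], [8]].
Insert 1: 1 bumps 5 from row 1; 5 bumps 6 from row 2; 6 bumps 8 from row 3; 8 starts row 4. P = [[1], [5], [6], [8]].
Insert 3: appended to row 1. P = [[1, 3], [5], [6], [8]].
Insert 4: appended to row 1. P = [[1, 3, 4], [5], [6], [8]].
Insert 2: 2 bumps 3 from row 1; 3 bumps 5 from row 2; 5 bumps 6 from row 3; 6 bumps 8 from row 4; 8 starts row 5. P = [[1, 2, 4], [3], [5], [6], [8]].
Insert 7: appended to row 1. P = [[1, 2, 4, 7], [3], [5], [6], [8]].

So P = [[1, 2, 4, 7], [3], [5], [6], [8]], Q = [[1, 5, 6, 8], [2], [3], [4], [7]].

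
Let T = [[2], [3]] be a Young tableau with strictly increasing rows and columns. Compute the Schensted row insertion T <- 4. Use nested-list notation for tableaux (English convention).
[[2, 4], [3]]

4 is larger than every entry of row 1, so it is appended to row 1. The new tableau is [[2, 4], [3]].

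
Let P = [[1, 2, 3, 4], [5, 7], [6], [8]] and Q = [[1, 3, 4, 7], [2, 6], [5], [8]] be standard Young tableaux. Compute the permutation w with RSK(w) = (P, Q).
Reverse the RSK construction: for i from n down to 1, find the cell of Q containing i, remove the entry at that cell from P, and reverse-bump it up through P; the value ejected from row 1 is w(i).

Step i=8: Q has 8 at row 4, column 1; remove 8 from row 4 of P and reverse-bump: 8 enters row 3 and ejects 6; 6 enters row 2 and ejects 5; 5 enters row 1 and ejects 4. So w(8) = 4. P is now [[1, 2, 3, 5], [6, 7], [8]].
Step i=7: Q has 7 at row 1, column 4; remove that cell from P, ejecting 5. So w(7) = 5. P is now [[1, 2, 3], [6, 7], [8]].
Step i=6: Q has 6 at row 2, column 2; remove 7 from row 2 of P and reverse-bump: 7 enters row 1 and ejects 3. So w(6) = 3. P is now [[1, 2, 7], [6], [8]].
Step i=5: Q has 5 at row 3, column 1; remove 8 from row 3 of P and reverse-bump: 8 enters row 2 and ejects 6; 6 enters row 1 and ejects 2. So w(5) = 2. P is now [[1, 6, 7], [8]].
Step i=4: Q has 4 at row 1, column 3; remove that cell from P, ejecting 7. So w(4) = 7. P is now [[1, 6], [8]].
Step i=3: Q has 3 at row 1, column 2; remove that cell from P, ejecting 6. So w(3) = 6. P is now [[1], [8]].
Step i=2: Q has 2 at row 2, column 1; remove 8 from row 2 of P and reverse-bump: 8 enters row 1 and ejects 1. So w(2) = 1. P is now [[8]].
Step i=1: Q has 1 at row 1, column 1; remove that cell from P, ejecting 8. So w(1) = 8. P is now [].

So w = 8 1 6 7 2 3 5 4.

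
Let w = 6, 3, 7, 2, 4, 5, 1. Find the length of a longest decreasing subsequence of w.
4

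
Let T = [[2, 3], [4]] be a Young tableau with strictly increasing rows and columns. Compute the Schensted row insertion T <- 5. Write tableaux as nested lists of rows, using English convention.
5 is larger than every entry of row 1, so it is appended to row 1. The new tableau is [[2, 3, 5], [4]].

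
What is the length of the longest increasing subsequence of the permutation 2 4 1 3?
2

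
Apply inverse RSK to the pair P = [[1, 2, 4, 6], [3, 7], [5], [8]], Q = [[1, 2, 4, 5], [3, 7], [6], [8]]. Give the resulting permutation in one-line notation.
Reverse the RSK construction: for i from n down to 1, find the cell of Q containing i, remove the entry at that cell from P, and reverse-bump it up through P; the value ejected from row 1 is w(i).

Step i=8: Q has 8 at row 4, column 1; remove 8 from row 4 of P and reverse-bump: 8 enters row 3 and ejects 5; 5 enters row 2 and ejects 3; 3 enters row 1 and ejects 2. So w(8) = 2. P is now [[1, 3, 4, 6], [5, 7], [8]].
Step i=7: Q has 7 at row 2, column 2; remove 7 from row 2 of P and reverse-bump: 7 enters row 1 and ejects 6. So w(7) = 6. P is now [[1, 3, 4, 7], [5], [8]].
Step i=6: Q has 6 at row 3, column 1; remove 8 from row 3 of P and reverse-bump: 8 enters row 2 and ejects 5; 5 enters row 1 and ejects 4. So w(6) = 4. P is now [[1, 3, 5, 7], [8]].
Step i=5: Q has 5 at row 1, column 4; remove that cell from P, ejecting 7. So w(5) = 7. P is now [[1, 3, 5], [8]].
Step i=4: Q has 4 at row 1, column 3; remove that cell from P, ejecting 5. So w(4) = 5. P is now [[1, 3], [8]].
Step i=3: Q has 3 at row 2, column 1; remove 8 from row 2 of P and reverse-bump: 8 enters row 1 and ejects 3. So w(3) = 3. P is now [[1, 8]].
Step i=2: Q has 2 at row 1, column 2; remove that cell from P, ejecting 8. So w(2) = 8. P is now [[1]].
Step i=1: Q has 1 at row 1, column 1; remove that cell from P, ejecting 1. So w(1) = 1. P is now [].

So w = 1 8 3 5 7 4 6 2.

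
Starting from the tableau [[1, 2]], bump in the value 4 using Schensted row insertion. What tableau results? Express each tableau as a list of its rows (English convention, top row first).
4 is larger than every entry of row 1, so it is appended to row 1. The new tableau is [[1, 2, 4]].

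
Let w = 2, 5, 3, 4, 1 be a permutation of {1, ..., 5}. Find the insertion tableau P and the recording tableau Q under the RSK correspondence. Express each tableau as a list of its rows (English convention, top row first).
P = [[1, 3, 4], [2], [5]], Q = [[1, 2, 4], [3], [5]]

Insert each entry of the permutation into P by Schensted row insertion, recording in Q the position of each new cell.

Insert 2: appended to row 1. P = [[2]], Q = [[1]].
Insert 5: appended to row 1. P = [[2, 5]], Q = [[1, 2]].
Insert 3: 3 bumps 5 from row 1; 5 starts row 2. P = [[2, 3], [5]], Q = [[1, 2], [3]].
Insert 4: appended to row 1. P = [[2, 3, 4], [5]], Q = [[1, 2, 4], [3]].
Insert 1: 1 bumps 2 from row 1; 2 bumps 5 from row 2; 5 starts row 3. P = [[1, 3, 4], [2], [5]], Q = [[1, 2, 4], [3], [5]].

So P = [[1, 3, 4], [2], [5]], Q = [[1, 2, 4], [3], [5]].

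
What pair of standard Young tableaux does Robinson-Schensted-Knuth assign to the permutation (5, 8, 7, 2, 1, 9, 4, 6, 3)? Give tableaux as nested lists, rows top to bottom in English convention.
Insert each entry of the permutation into P by Schensted row insertion, recording in Q the position of each new cell.

Insert 5: appended to row 1. P = [[5]].
Insert 8: appended to row 1. P = [[5, 8]].
Insert 7: 7 bumps 8 from row 1; 8 starts row 2. P = [[5, 7], [8]].
Insert 2: 2 bumps 5 from row 1; 5 bumps 8 from row 2; 8 starts row 3. P = [[2, 7], [5], [8]].
Insert 1: 1 bumps 2 from row 1; 2 bumps 5 from row 2; 5 bumps 8 from row 3; 8 starts row 4. P = [[1, 7], [2], [5], [8]].
Insert 9: appended to row 1. P = [[1, 7, 9], [2], [5], [8]].
Insert 4: 4 bumps 7 from row 1; 7 appends to row 2. P = [[1, 4, 9], [2, 7], [5], [8]].
Insert 6: 6 bumps 9 from row 1; 9 appends to row 2. P = [[1, 4, 6], [2, 7, 9], [5], [8]].
Insert 3: 3 bumps 4 from row 1; 4 bumps 7 from row 2; 7 appends to row 3. P = [[1, 3, 6], [2, 4, 9], [5, 7], [8]].

So P = [[1, 3, 6], [2, 4, 9], [5, 7], [8]], Q = [[1, 2, 6], [3, 7, 8], [4, 9], [5]].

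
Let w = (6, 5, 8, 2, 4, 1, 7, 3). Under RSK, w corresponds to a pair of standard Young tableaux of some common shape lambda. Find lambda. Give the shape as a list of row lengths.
Row-insert each entry into an empty tableau.

After inserting 6: P = [[6]].
After inserting 5: P = [[5], [6]].
After inserting 8: P = [[5, 8], [6]].
After inserting 2: P = [[2, 8], [5], [6]].
After inserting 4: P = [[2, 4], [5, 8], [6]].
After inserting 1: P = [[1, 4], [2, 8], [5], [6]].
After inserting 7: P = [[1, 4, 7], [2, 8], [5], [6]].
After inserting 3: P = [[1, 3, 7], [2, 4], [5, 8], [6]].

The final insertion tableau P = [[1, 3, 7], [2, 4], [5, 8], [6]] has shape [3, 2, 2, 1].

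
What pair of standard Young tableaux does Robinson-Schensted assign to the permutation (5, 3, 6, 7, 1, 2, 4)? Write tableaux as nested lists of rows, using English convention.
P = [[1, 2, 4], [3, 6, 7], [5]], Q = [[1, 3, 4], [2, 6, 7], [5]]

Insert each entry of the permutation into P by Schensted row insertion, recording in Q the position of each new cell.

Insert 5: appended to row 1. P = [[5]], Q = [[1]].
Insert 3: 3 bumps 5 from row 1; 5 starts row 2. P = [[3], [5]], Q = [[1], [2]].
Insert 6: appended to row 1. P = [[3, 6], [5]], Q = [[1, 3], [2]].
Insert 7: appended to row 1. P = [[3, 6, 7], [5]], Q = [[1, 3, 4], [2]].
Insert 1: 1 bumps 3 from row 1; 3 bumps 5 from row 2; 5 starts row 3. P = [[1, 6, 7], [3], [5]], Q = [[1, 3, 4], [2], [5]].
Insert 2: 2 bumps 6 from row 1; 6 appends to row 2. P = [[1, 2, 7], [3, 6], [5]], Q = [[1, 3, 4], [2, 6], [5]].
Insert 4: 4 bumps 7 from row 1; 7 appends to row 2. P = [[1, 2, 4], [3, 6, 7], [5]], Q = [[1, 3, 4], [2, 6, 7], [5]].

So P = [[1, 2, 4], [3, 6, 7], [5]], Q = [[1, 3, 4], [2, 6, 7], [5]].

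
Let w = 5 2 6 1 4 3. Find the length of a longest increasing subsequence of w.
2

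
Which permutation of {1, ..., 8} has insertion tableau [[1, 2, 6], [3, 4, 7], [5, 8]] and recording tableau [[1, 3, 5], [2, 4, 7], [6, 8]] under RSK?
3 1 5 4 8 2 7 6

Reverse the RSK construction: for i from n down to 1, find the cell of Q containing i, remove the entry at that cell from P, and reverse-bump it up through P; the value ejected from row 1 is w(i).

Step i=8: Q has 8 at row 3, column 2; remove 8 from row 3 of P and reverse-bump: 8 enters row 2 and ejects 7; 7 enters row 1 and ejects 6. So w(8) = 6. P is now [[1, 2, 7], [3, 4, 8], [5]].
Step i=7: Q has 7 at row 2, column 3; remove 8 from row 2 of P and reverse-bump: 8 enters row 1 and ejects 7. So w(7) = 7. P is now [[1, 2, 8], [3, 4], [5]].
Step i=6: Q has 6 at row 3, column 1; remove 5 from row 3 of P and reverse-bump: 5 enters row 2 and ejects 4; 4 enters row 1 and ejects 2. So w(6) = 2. P is now [[1, 4, 8], [3, 5]].
Step i=5: Q has 5 at row 1, column 3; remove that cell from P, ejecting 8. So w(5) = 8. P is now [[1, 4], [3, 5]].
Step i=4: Q has 4 at row 2, column 2; remove 5 from row 2 of P and reverse-bump: 5 enters row 1 and ejects 4. So w(4) = 4. P is now [[1, 5], [3]].
Step i=3: Q has 3 at row 1, column 2; remove that cell from P, ejecting 5. So w(3) = 5. P is now [[1], [3]].
Step i=2: Q has 2 at row 2, column 1; remove 3 from row 2 of P and reverse-bump: 3 enters row 1 and ejects 1. So w(2) = 1. P is now [[3]].
Step i=1: Q has 1 at row 1, column 1; remove that cell from P, ejecting 3. So w(1) = 3. P is now [].

So w = 3 1 5 4 8 2 7 6.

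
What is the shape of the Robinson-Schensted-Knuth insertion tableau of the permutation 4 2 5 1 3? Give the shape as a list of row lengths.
[2, 2, 1]

Row-insert each entry into an empty tableau.

After inserting 4: P = [[4]].
After inserting 2: P = [[2], [4]].
After inserting 5: P = [[2, 5], [4]].
After inserting 1: P = [[1, 5], [2], [4]].
After inserting 3: P = [[1, 3], [2, 5], [4]].

The final insertion tableau P = [[1, 3], [2, 5], [4]] has shape [2, 2, 1].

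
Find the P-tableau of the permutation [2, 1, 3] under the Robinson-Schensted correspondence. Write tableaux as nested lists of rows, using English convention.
Insert 2: appended to row 1. P = [[2]].
Insert 1: 1 bumps 2 from row 1; 2 starts row 2. P = [[1], [2]].
Insert 3: appended to row 1. P = [[1, 3], [2]].

So P = [[1, 3], [2]].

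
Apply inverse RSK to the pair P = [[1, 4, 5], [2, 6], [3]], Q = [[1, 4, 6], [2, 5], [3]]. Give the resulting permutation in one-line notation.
Reverse the RSK construction: for i from n down to 1, find the cell of Q containing i, remove the entry at that cell from P, and reverse-bump it up through P; the value ejected from row 1 is w(i).

Step i=6: Q has 6 at row 1, column 3; remove that cell from P, ejecting 5. So w(6) = 5. P is now [[1, 4], [2, 6], [3]].
Step i=5: Q has 5 at row 2, column 2; remove 6 from row 2 of P and reverse-bump: 6 enters row 1 and ejects 4. So w(5) = 4. P is now [[1, 6], [2], [3]].
Step i=4: Q has 4 at row 1, column 2; remove that cell from P, ejecting 6. So w(4) = 6. P is now [[1], [2], [3]].
Step i=3: Q has 3 at row 3, column 1; remove 3 from row 3 of P and reverse-bump: 3 enters row 2 and ejects 2; 2 enters row 1 and ejects 1. So w(3) = 1. P is now [[2], [3]].
Step i=2: Q has 2 at row 2, column 1; remove 3 from row 2 of P and reverse-bump: 3 enters row 1 and ejects 2. So w(2) = 2. P is now [[3]].
Step i=1: Q has 1 at row 1, column 1; remove that cell from P, ejecting 3. So w(1) = 3. P is now [].

So w = 3 2 1 6 4 5.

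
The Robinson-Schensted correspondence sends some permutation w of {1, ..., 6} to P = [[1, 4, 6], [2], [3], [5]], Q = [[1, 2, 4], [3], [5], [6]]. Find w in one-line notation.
Reverse the RSK construction: for i from n down to 1, find the cell of Q containing i, remove the entry at that cell from P, and reverse-bump it up through P; the value ejected from row 1 is w(i).

Step i=6: Q has 6 at row 4, column 1; remove 5 from row 4 of P and reverse-bump: 5 enters row 3 and ejects 3; 3 enters row 2 and ejects 2; 2 enters row 1 and ejects 1. So w(6) = 1. P is now [[2, 4, 6], [3], [5]].
Step i=5: Q has 5 at row 3, column 1; remove 5 from row 3 of P and reverse-bump: 5 enters row 2 and ejects 3; 3 enters row 1 and ejects 2. So w(5) = 2. P is now [[3, 4, 6], [5]].
Step i=4: Q has 4 at row 1, column 3; remove that cell from P, ejecting 6. So w(4) = 6. P is now [[3, 4], [5]].
Step i=3: Q has 3 at row 2, column 1; remove 5 from row 2 of P and reverse-bump: 5 enters row 1 and ejects 4. So w(3) = 4. P is now [[3, 5]].
Step i=2: Q has 2 at row 1, column 2; remove that cell from P, ejecting 5. So w(2) = 5. P is now [[3]].
Step i=1: Q has 1 at row 1, column 1; remove that cell from P, ejecting 3. So w(1) = 3. P is now [].

So w = 3 5 4 6 2 1.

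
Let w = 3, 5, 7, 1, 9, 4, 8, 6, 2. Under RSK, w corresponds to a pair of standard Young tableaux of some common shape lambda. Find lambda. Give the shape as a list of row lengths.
Row-insert each entry into an empty tableau.

After inserting 3: P = [[3]].
After inserting 5: P = [[3, 5]].
After inserting 7: P = [[3, 5, 7]].
After inserting 1: P = [[1, 5, 7], [3]].
After inserting 9: P = [[1, 5, 7, 9], [3]].
After inserting 4: P = [[1, 4, 7, 9], [3, 5]].
After inserting 8: P = [[1, 4, 7, 8], [3, 5, 9]].
After inserting 6: P = [[1, 4, 6, 8], [3, 5, 7], [9]].
After inserting 2: P = [[1, 2, 6, 8], [3, 4, 7], [5], [9]].

The final insertion tableau P = [[1, 2, 6, 8], [3, 4, 7], [5], [9]] has shape [4, 3, 1, 1].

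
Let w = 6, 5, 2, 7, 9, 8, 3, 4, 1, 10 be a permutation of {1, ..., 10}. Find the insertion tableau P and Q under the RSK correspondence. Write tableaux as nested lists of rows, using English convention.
P = [[1, 3, 4, 10], [2, 7, 8], [5, 9], [6]], Q = [[1, 4, 5, 10], [2, 6, 8], [3, 7], [9]]

Insert each entry of the permutation into P by Schensted row insertion, recording in Q the position of each new cell.

Insert 6: appended to row 1. P = [[6]], Q = [[1]].
Insert 5: 5 bumps 6 from row 1; 6 starts row 2. P = [[5], [6]], Q = [[1], [2]].
Insert 2: 2 bumps 5 from row 1; 5 bumps 6 from row 2; 6 starts row 3. P = [[2], [5], [6]], Q = [[1], [2], [3]].
Insert 7: appended to row 1. P = [[2, 7], [5], [6]], Q = [[1, 4], [2], [3]].
Insert 9: appended to row 1. P = [[2, 7, 9], [5], [6]], Q = [[1, 4, 5], [2], [3]].
Insert 8: 8 bumps 9 from row 1; 9 appends to row 2. P = [[2, 7, 8], [5, 9], [6]], Q = [[1, 4, 5], [2, 6], [3]].
Insert 3: 3 bumps 7 from row 1; 7 bumps 9 from row 2; 9 appends to row 3. P = [[2, 3, 8], [5, 7], [6, 9]], Q = [[1, 4, 5], [2, 6], [3, 7]].
Insert 4: 4 bumps 8 from row 1; 8 appends to row 2. P = [[2, 3, 4], [5, 7, 8], [6, 9]], Q = [[1, 4, 5], [2, 6, 8], [3, 7]].
Insert 1: 1 bumps 2 from row 1; 2 bumps 5 from row 2; 5 bumps 6 from row 3; 6 starts row 4. P = [[1, 3, 4], [2, 7, 8], [5, 9], [6]], Q = [[1, 4, 5], [2, 6, 8], [3, 7], [9]].
Insert 10: appended to row 1. P = [[1, 3, 4, 10], [2, 7, 8], [5, 9], [6]], Q = [[1, 4, 5, 10], [2, 6, 8], [3, 7], [9]].

So P = [[1, 3, 4, 10], [2, 7, 8], [5, 9], [6]], Q = [[1, 4, 5, 10], [2, 6, 8], [3, 7], [9]].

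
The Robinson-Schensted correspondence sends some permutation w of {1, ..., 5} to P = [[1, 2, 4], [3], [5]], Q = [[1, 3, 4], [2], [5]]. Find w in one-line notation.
Reverse the RSK construction: for i from n down to 1, find the cell of Q containing i, remove the entry at that cell from P, and reverse-bump it up through P; the value ejected from row 1 is w(i).

Step i=5: Q has 5 at row 3, column 1; remove 5 from row 3 of P and reverse-bump: 5 enters row 2 and ejects 3; 3 enters row 1 and ejects 2. So w(5) = 2. P is now [[1, 3, 4], [5]].
Step i=4: Q has 4 at row 1, column 3; remove that cell from P, ejecting 4. So w(4) = 4. P is now [[1, 3], [5]].
Step i=3: Q has 3 at row 1, column 2; remove that cell from P, ejecting 3. So w(3) = 3. P is now [[1], [5]].
Step i=2: Q has 2 at row 2, column 1; remove 5 from row 2 of P and reverse-bump: 5 enters row 1 and ejects 1. So w(2) = 1. P is now [[5]].
Step i=1: Q has 1 at row 1, column 1; remove that cell from P, ejecting 5. So w(1) = 5. P is now [].

So w = 5 1 3 4 2.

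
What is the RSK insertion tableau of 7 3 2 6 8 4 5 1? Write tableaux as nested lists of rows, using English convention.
Insert 7: appended to row 1. P = [[7]].
Insert 3: 3 bumps 7 from row 1; 7 starts row 2. P = [[3], [7]].
Insert 2: 2 bumps 3 from row 1; 3 bumps 7 from row 2; 7 starts row 3. P = [[2], [3], [7]].
Insert 6: appended to row 1. P = [[2, 6], [3], [7]].
Insert 8: appended to row 1. P = [[2, 6, 8], [3], [7]].
Insert 4: 4 bumps 6 from row 1; 6 appends to row 2. P = [[2, 4, 8], [3, 6], [7]].
Insert 5: 5 bumps 8 from row 1; 8 appends to row 2. P = [[2, 4, 5], [3, 6, 8], [7]].
Insert 1: 1 bumps 2 from row 1; 2 bumps 3 from row 2; 3 bumps 7 from row 3; 7 starts row 4. P = [[1, 4, 5], [2, 6, 8], [3], [7]].

So P = [[1, 4, 5], [2, 6, 8], [3], [7]].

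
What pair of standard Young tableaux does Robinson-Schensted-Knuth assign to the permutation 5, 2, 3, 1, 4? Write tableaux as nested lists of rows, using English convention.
Insert each entry of the permutation into P by Schensted row insertion, recording in Q the position of each new cell.

Insert 5: appended to row 1. P = [[5]], Q = [[1]].
Insert 2: 2 bumps 5 from row 1; 5 starts row 2. P = [[2], [5]], Q = [[1], [2]].
Insert 3: appended to row 1. P = [[2, 3], [5]], Q = [[1, 3], [2]].
Insert 1: 1 bumps 2 from row 1; 2 bumps 5 from row 2; 5 starts row 3. P = [[1, 3], [2], [5]], Q = [[1, 3], [2], [4]].
Insert 4: appended to row 1. P = [[1, 3, 4], [2], [5]], Q = [[1, 3, 5], [2], [4]].

So P = [[1, 3, 4], [2], [5]], Q = [[1, 3, 5], [2], [4]].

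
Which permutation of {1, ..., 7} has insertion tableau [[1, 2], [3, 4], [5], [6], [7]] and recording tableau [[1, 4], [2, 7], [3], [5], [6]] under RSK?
Reverse RSK: for i = n, n-1, ..., 1, locate i in Q, remove the corresponding corner cell from P, and reverse-bump its entry up through P; the value ejected from row 1 is w(i).

So w = 7 6 3 5 4 1 2.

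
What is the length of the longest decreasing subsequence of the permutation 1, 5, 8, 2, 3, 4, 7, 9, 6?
3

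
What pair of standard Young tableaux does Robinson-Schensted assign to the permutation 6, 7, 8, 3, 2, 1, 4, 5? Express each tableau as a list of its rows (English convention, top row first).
Insert each entry of the permutation into P by Schensted row insertion, recording in Q the position of each new cell.

Insert 6: appended to row 1. P = [[6]], Q = [[1]].
Insert 7: appended to row 1. P = [[6, 7]], Q = [[1, 2]].
Insert 8: appended to row 1. P = [[6, 7, 8]], Q = [[1, 2, 3]].
Insert 3: 3 bumps 6 from row 1; 6 starts row 2. P = [[3, 7, 8], [6]], Q = [[1, 2, 3], [4]].
Insert 2: 2 bumps 3 from row 1; 3 bumps 6 from row 2; 6 starts row 3. P = [[2, 7, 8], [3], [6]], Q = [[1, 2, 3], [4], [5]].
Insert 1: 1 bumps 2 from row 1; 2 bumps 3 from row 2; 3 bumps 6 from row 3; 6 starts row 4. P = [[1, 7, 8], [2], [3], [6]], Q = [[1, 2, 3], [4], [5], [6]].
Insert 4: 4 bumps 7 from row 1; 7 appends to row 2. P = [[1, 4, 8], [2, 7], [3], [6]], Q = [[1, 2, 3], [4, 7], [5], [6]].
Insert 5: 5 bumps 8 from row 1; 8 appends to row 2. P = [[1, 4, 5], [2, 7, 8], [3], [6]], Q = [[1, 2, 3], [4, 7, 8], [5], [6]].

So P = [[1, 4, 5], [2, 7, 8], [3], [6]], Q = [[1, 2, 3], [4, 7, 8], [5], [6]].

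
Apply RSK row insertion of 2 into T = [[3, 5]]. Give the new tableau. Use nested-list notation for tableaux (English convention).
[[2, 5], [3]]

In row 1, 2 replaces 3 (the leftmost entry greater than 2); 3 is bumped to row 2. 3 starts a new row 2. The new tableau is [[2, 5], [3]].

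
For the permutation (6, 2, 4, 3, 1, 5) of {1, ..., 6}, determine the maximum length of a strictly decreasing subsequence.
4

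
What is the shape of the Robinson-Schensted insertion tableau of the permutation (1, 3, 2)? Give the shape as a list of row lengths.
[2, 1]

Row-insert each entry into an empty tableau.

After inserting 1: P = [[1]].
After inserting 3: P = [[1, 3]].
After inserting 2: P = [[1, 2], [3]].

The final insertion tableau P = [[1, 2], [3]] has shape [2, 1].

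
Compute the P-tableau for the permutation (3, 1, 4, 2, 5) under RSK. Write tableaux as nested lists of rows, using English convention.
P = [[1, 2, 5], [3, 4]]

Insert 3: appended to row 1. P = [[3]].
Insert 1: 1 bumps 3 from row 1; 3 starts row 2. P = [[1], [3]].
Insert 4: appended to row 1. P = [[1, 4], [3]].
Insert 2: 2 bumps 4 from row 1; 4 appends to row 2. P = [[1, 2], [3, 4]].
Insert 5: appended to row 1. P = [[1, 2, 5], [3, 4]].

So P = [[1, 2, 5], [3, 4]].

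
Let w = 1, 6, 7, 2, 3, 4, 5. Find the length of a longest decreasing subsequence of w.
2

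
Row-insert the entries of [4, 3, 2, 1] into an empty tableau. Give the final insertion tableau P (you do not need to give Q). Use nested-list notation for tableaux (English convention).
P = [[1], [2], [3], [4]]

Insert 4: appended to row 1. P = [[4]].
Insert 3: 3 bumps 4 from row 1; 4 starts row 2. P = [[3], [4]].
Insert 2: 2 bumps 3 from row 1; 3 bumps 4 from row 2; 4 starts row 3. P = [[2], [3], [4]].
Insert 1: 1 bumps 2 from row 1; 2 bumps 3 from row 2; 3 bumps 4 from row 3; 4 starts row 4. P = [[1], [2], [3], [4]].

So P = [[1], [2], [3], [4]].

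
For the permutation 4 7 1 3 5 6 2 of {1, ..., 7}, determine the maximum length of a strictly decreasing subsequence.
3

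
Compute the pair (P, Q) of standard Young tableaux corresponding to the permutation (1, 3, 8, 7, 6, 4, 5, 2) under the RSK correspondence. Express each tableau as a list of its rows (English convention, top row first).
P = [[1, 2, 4, 5], [3], [6], [7], [8]], Q = [[1, 2, 3, 7], [4], [5], [6], [8]]

Insert each entry of the permutation into P by Schensted row insertion, recording in Q the position of each new cell.

Insert 1: appended to row 1. P = [[1]], Q = [[1]].
Insert 3: appended to row 1. P = [[1, 3]], Q = [[1, 2]].
Insert 8: appended to row 1. P = [[1, 3, 8]], Q = [[1, 2, 3]].
Insert 7: 7 bumps 8 from row 1; 8 starts row 2. P = [[1, 3, 7], [8]], Q = [[1, 2, 3], [4]].
Insert 6: 6 bumps 7 from row 1; 7 bumps 8 from row 2; 8 starts row 3. P = [[1, 3, 6], [7], [8]], Q = [[1, 2, 3], [4], [5]].
Insert 4: 4 bumps 6 from row 1; 6 bumps 7 from row 2; 7 bumps 8 from row 3; 8 starts row 4. P = [[1, 3, 4], [6], [7], [8]], Q = [[1, 2, 3], [4], [5], [6]].
Insert 5: appended to row 1. P = [[1, 3, 4, 5], [6], [7], [8]], Q = [[1, 2, 3, 7], [4], [5], [6]].
Insert 2: 2 bumps 3 from row 1; 3 bumps 6 from row 2; 6 bumps 7 from row 3; 7 bumps 8 from row 4; 8 starts row 5. P = [[1, 2, 4, 5], [3], [6], [7], [8]], Q = [[1, 2, 3, 7], [4], [5], [6], [8]].

So P = [[1, 2, 4, 5], [3], [6], [7], [8]], Q = [[1, 2, 3, 7], [4], [5], [6], [8]].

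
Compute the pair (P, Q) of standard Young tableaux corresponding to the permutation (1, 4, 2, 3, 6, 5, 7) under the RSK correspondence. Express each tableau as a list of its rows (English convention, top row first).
P = [[1, 2, 3, 5, 7], [4, 6]], Q = [[1, 2, 4, 5, 7], [3, 6]]

Insert each entry of the permutation into P by Schensted row insertion, recording in Q the position of each new cell.

Insert 1: appended to row 1. P = [[1]].
Insert 4: appended to row 1. P = [[1, 4]].
Insert 2: 2 bumps 4 from row 1; 4 starts row 2. P = [[1, 2], [4]].
Insert 3: appended to row 1. P = [[1, 2, 3], [4]].
Insert 6: appended to row 1. P = [[1, 2, 3, 6], [4]].
Insert 5: 5 bumps 6 from row 1; 6 appends to row 2. P = [[1, 2, 3, 5], [4, 6]].
Insert 7: appended to row 1. P = [[1, 2, 3, 5, 7], [4, 6]].

So P = [[1, 2, 3, 5, 7], [4, 6]], Q = [[1, 2, 4, 5, 7], [3, 6]].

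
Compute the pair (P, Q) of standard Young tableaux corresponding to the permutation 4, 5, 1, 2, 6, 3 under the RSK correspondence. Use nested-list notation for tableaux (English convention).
Insert each entry of the permutation into P by Schensted row insertion, recording in Q the position of each new cell.

Insert 4: appended to row 1. P = [[4]].
Insert 5: appended to row 1. P = [[4, 5]].
Insert 1: 1 bumps 4 from row 1; 4 starts row 2. P = [[1, 5], [4]].
Insert 2: 2 bumps 5 from row 1; 5 appends to row 2. P = [[1, 2], [4, 5]].
Insert 6: appended to row 1. P = [[1, 2, 6], [4, 5]].
Insert 3: 3 bumps 6 from row 1; 6 appends to row 2. P = [[1, 2, 3], [4, 5, 6]].

So P = [[1, 2, 3], [4, 5, 6]], Q = [[1, 2, 5], [3, 4, 6]].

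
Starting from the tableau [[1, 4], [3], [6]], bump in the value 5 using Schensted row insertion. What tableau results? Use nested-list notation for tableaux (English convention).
5 is larger than every entry of row 1, so it is appended to row 1. The new tableau is [[1, 4, 5], [3], [6]].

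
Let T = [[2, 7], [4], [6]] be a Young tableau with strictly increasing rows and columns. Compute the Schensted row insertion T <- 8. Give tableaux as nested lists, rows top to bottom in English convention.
[[2, 7, 8], [4], [6]]

8 is larger than every entry of row 1, so it is appended to row 1. The new tableau is [[2, 7, 8], [4], [6]].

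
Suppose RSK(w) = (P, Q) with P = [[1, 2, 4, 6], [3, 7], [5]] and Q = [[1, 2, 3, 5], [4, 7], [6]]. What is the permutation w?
Reverse the RSK construction: for i from n down to 1, find the cell of Q containing i, remove the entry at that cell from P, and reverse-bump it up through P; the value ejected from row 1 is w(i).

Step i=7: Q has 7 at row 2, column 2; remove 7 from row 2 of P and reverse-bump: 7 enters row 1 and ejects 6. So w(7) = 6. P is now [[1, 2, 4, 7], [3], [5]].
Step i=6: Q has 6 at row 3, column 1; remove 5 from row 3 of P and reverse-bump: 5 enters row 2 and ejects 3; 3 enters row 1 and ejects 2. So w(6) = 2. P is now [[1, 3, 4, 7], [5]].
Step i=5: Q has 5 at row 1, column 4; remove that cell from P, ejecting 7. So w(5) = 7. P is now [[1, 3, 4], [5]].
Step i=4: Q has 4 at row 2, column 1; remove 5 from row 2 of P and reverse-bump: 5 enters row 1 and ejects 4. So w(4) = 4. P is now [[1, 3, 5]].
Step i=3: Q has 3 at row 1, column 3; remove that cell from P, ejecting 5. So w(3) = 5. P is now [[1, 3]].
Step i=2: Q has 2 at row 1, column 2; remove that cell from P, ejecting 3. So w(2) = 3. P is now [[1]].
Step i=1: Q has 1 at row 1, column 1; remove that cell from P, ejecting 1. So w(1) = 1. P is now [].

So w = 1 3 5 4 7 2 6.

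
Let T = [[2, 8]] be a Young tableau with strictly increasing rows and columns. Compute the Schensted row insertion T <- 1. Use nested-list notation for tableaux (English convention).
In row 1, 1 replaces 2 (the leftmost entry greater than 1); 2 is bumped to row 2. 2 starts a new row 2. The new tableau is [[1, 8], [2]].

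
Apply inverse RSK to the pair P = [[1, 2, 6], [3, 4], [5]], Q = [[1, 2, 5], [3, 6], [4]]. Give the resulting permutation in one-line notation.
Reverse the RSK construction: for i from n down to 1, find the cell of Q containing i, remove the entry at that cell from P, and reverse-bump it up through P; the value ejected from row 1 is w(i).

Step i=6: Q has 6 at row 2, column 2; remove 4 from row 2 of P and reverse-bump: 4 enters row 1 and ejects 2. So w(6) = 2. P is now [[1, 4, 6], [3], [5]].
Step i=5: Q has 5 at row 1, column 3; remove that cell from P, ejecting 6. So w(5) = 6. P is now [[1, 4], [3], [5]].
Step i=4: Q has 4 at row 3, column 1; remove 5 from row 3 of P and reverse-bump: 5 enters row 2 and ejects 3; 3 enters row 1 and ejects 1. So w(4) = 1. P is now [[3, 4], [5]].
Step i=3: Q has 3 at row 2, column 1; remove 5 from row 2 of P and reverse-bump: 5 enters row 1 and ejects 4. So w(3) = 4. P is now [[3, 5]].
Step i=2: Q has 2 at row 1, column 2; remove that cell from P, ejecting 5. So w(2) = 5. P is now [[3]].
Step i=1: Q has 1 at row 1, column 1; remove that cell from P, ejecting 3. So w(1) = 3. P is now [].

So w = 3 5 4 1 6 2.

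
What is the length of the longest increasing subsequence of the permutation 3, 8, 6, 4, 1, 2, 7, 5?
3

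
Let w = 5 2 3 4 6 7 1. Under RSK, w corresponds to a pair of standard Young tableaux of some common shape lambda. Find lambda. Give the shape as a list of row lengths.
[5, 1, 1]

Row-insert each entry into an empty tableau.

After inserting 5: P = [[5]].
After inserting 2: P = [[2], [5]].
After inserting 3: P = [[2, 3], [5]].
After inserting 4: P = [[2, 3, 4], [5]].
After inserting 6: P = [[2, 3, 4, 6], [5]].
After inserting 7: P = [[2, 3, 4, 6, 7], [5]].
After inserting 1: P = [[1, 3, 4, 6, 7], [2], [5]].

The final insertion tableau P = [[1, 3, 4, 6, 7], [2], [5]] has shape [5, 1, 1].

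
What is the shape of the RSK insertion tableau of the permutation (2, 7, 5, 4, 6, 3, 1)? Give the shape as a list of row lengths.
RSK row insertion gives P = [[1, 3, 6], [2], [4], [5], [7]], which has shape [3, 1, 1, 1, 1].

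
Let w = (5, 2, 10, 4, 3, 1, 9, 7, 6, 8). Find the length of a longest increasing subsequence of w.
4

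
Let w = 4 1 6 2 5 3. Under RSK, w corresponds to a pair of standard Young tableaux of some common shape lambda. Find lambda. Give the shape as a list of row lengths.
Row-insert each entry into an empty tableau.

After inserting 4: P = [[4]].
After inserting 1: P = [[1], [4]].
After inserting 6: P = [[1, 6], [4]].
After inserting 2: P = [[1, 2], [4, 6]].
After inserting 5: P = [[1, 2, 5], [4, 6]].
After inserting 3: P = [[1, 2, 3], [4, 5], [6]].

The final insertion tableau P = [[1, 2, 3], [4, 5], [6]] has shape [3, 2, 1].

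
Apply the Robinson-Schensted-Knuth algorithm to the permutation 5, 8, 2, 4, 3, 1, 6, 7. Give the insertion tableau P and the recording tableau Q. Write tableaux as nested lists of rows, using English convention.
P = [[1, 3, 6, 7], [2, 8], [4], [5]], Q = [[1, 2, 7, 8], [3, 4], [5], [6]]

Insert each entry of the permutation into P by Schensted row insertion, recording in Q the position of each new cell.

Insert 5: appended to row 1. P = [[5]].
Insert 8: appended to row 1. P = [[5, 8]].
Insert 2: 2 bumps 5 from row 1; 5 starts row 2. P = [[2, 8], [5]].
Insert 4: 4 bumps 8 from row 1; 8 appends to row 2. P = [[2, 4], [5, 8]].
Insert 3: 3 bumps 4 from row 1; 4 bumps 5 from row 2; 5 starts row 3. P = [[2, 3], [4, 8], [5]].
Insert 1: 1 bumps 2 from row 1; 2 bumps 4 from row 2; 4 bumps 5 from row 3; 5 starts row 4. P = [[1, 3], [2, 8], [4], [5]].
Insert 6: appended to row 1. P = [[1, 3, 6], [2, 8], [4], [5]].
Insert 7: appended to row 1. P = [[1, 3, 6, 7], [2, 8], [4], [5]].

So P = [[1, 3, 6, 7], [2, 8], [4], [5]], Q = [[1, 2, 7, 8], [3, 4], [5], [6]].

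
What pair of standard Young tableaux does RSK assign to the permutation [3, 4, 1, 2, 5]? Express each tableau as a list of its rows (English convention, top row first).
Insert each entry of the permutation into P by Schensted row insertion, recording in Q the position of each new cell.

Insert 3: appended to row 1. P = [[3]], Q = [[1]].
Insert 4: appended to row 1. P = [[3, 4]], Q = [[1, 2]].
Insert 1: 1 bumps 3 from row 1; 3 starts row 2. P = [[1, 4], [3]], Q = [[1, 2], [3]].
Insert 2: 2 bumps 4 from row 1; 4 appends to row 2. P = [[1, 2], [3, 4]], Q = [[1, 2], [3, 4]].
Insert 5: appended to row 1. P = [[1, 2, 5], [3, 4]], Q = [[1, 2, 5], [3, 4]].

So P = [[1, 2, 5], [3, 4]], Q = [[1, 2, 5], [3, 4]].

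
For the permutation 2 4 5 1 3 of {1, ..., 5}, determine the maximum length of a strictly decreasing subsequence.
2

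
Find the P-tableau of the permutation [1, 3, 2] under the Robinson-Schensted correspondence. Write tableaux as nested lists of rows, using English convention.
P = [[1, 2], [3]]

Insert 1: appended to row 1. P = [[1]].
Insert 3: appended to row 1. P = [[1, 3]].
Insert 2: 2 bumps 3 from row 1; 3 starts row 2. P = [[1, 2], [3]].

So P = [[1, 2], [3]].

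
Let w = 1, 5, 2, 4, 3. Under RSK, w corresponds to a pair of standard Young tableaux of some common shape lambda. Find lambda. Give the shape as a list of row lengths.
[3, 1, 1]

Row-insert each entry into an empty tableau.

After inserting 1: P = [[1]].
After inserting 5: P = [[1, 5]].
After inserting 2: P = [[1, 2], [5]].
After inserting 4: P = [[1, 2, 4], [5]].
After inserting 3: P = [[1, 2, 3], [4], [5]].

The final insertion tableau P = [[1, 2, 3], [4], [5]] has shape [3, 1, 1].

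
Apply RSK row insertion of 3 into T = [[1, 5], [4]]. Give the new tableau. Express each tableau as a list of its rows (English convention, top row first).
In row 1, 3 replaces 5 (the leftmost entry greater than 3); 5 is bumped to row 2. 5 is appended to row 2. The new tableau is [[1, 3], [4, 5]].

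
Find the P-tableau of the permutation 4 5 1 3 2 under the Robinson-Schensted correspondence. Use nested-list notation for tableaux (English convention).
After inserting 4: P = [[4]].
After inserting 5: P = [[4, 5]].
After inserting 1: P = [[1, 5], [4]].
After inserting 3: P = [[1, 3], [4, 5]].
After inserting 2: P = [[1, 2], [3, 5], [4]].

So P = [[1, 2], [3, 5], [4]].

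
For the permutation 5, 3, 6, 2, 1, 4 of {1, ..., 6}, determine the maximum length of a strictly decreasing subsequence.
4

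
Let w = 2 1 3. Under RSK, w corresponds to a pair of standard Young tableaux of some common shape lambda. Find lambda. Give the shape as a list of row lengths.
Row-insert each entry into an empty tableau.

After inserting 2: P = [[2]].
After inserting 1: P = [[1], [2]].
After inserting 3: P = [[1, 3], [2]].

The final insertion tableau P = [[1, 3], [2]] has shape [2, 1].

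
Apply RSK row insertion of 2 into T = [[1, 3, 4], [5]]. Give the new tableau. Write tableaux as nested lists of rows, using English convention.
In row 1, 2 replaces 3 (the leftmost entry greater than 2); 3 is bumped to row 2. In row 2, 3 replaces 5 (the leftmost entry greater than 3); 5 is bumped to row 3. 5 starts a new row 3. The new tableau is [[1, 2, 4], [3], [5]].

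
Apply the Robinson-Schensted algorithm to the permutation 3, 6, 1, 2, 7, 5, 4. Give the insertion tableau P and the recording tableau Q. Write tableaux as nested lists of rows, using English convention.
P = [[1, 2, 4], [3, 5, 7], [6]], Q = [[1, 2, 5], [3, 4, 6], [7]]

Insert each entry of the permutation into P by Schensted row insertion, recording in Q the position of each new cell.

Insert 3: appended to row 1. P = [[3]].
Insert 6: appended to row 1. P = [[3, 6]].
Insert 1: 1 bumps 3 from row 1; 3 starts row 2. P = [[1, 6], [3]].
Insert 2: 2 bumps 6 from row 1; 6 appends to row 2. P = [[1, 2], [3, 6]].
Insert 7: appended to row 1. P = [[1, 2, 7], [3, 6]].
Insert 5: 5 bumps 7 from row 1; 7 appends to row 2. P = [[1, 2, 5], [3, 6, 7]].
Insert 4: 4 bumps 5 from row 1; 5 bumps 6 from row 2; 6 starts row 3. P = [[1, 2, 4], [3, 5, 7], [6]].

So P = [[1, 2, 4], [3, 5, 7], [6]], Q = [[1, 2, 5], [3, 4, 6], [7]].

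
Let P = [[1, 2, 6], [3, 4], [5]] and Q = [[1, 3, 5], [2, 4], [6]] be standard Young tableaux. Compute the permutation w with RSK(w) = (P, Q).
3 1 5 4 6 2

Reverse the RSK construction: for i from n down to 1, find the cell of Q containing i, remove the entry at that cell from P, and reverse-bump it up through P; the value ejected from row 1 is w(i).

Step i=6: Q has 6 at row 3, column 1; remove 5 from row 3 of P and reverse-bump: 5 enters row 2 and ejects 4; 4 enters row 1 and ejects 2. So w(6) = 2. P is now [[1, 4, 6], [3, 5]].
Step i=5: Q has 5 at row 1, column 3; remove that cell from P, ejecting 6. So w(5) = 6. P is now [[1, 4], [3, 5]].
Step i=4: Q has 4 at row 2, column 2; remove 5 from row 2 of P and reverse-bump: 5 enters row 1 and ejects 4. So w(4) = 4. P is now [[1, 5], [3]].
Step i=3: Q has 3 at row 1, column 2; remove that cell from P, ejecting 5. So w(3) = 5. P is now [[1], [3]].
Step i=2: Q has 2 at row 2, column 1; remove 3 from row 2 of P and reverse-bump: 3 enters row 1 and ejects 1. So w(2) = 1. P is now [[3]].
Step i=1: Q has 1 at row 1, column 1; remove that cell from P, ejecting 3. So w(1) = 3. P is now [].

So w = 3 1 5 4 6 2.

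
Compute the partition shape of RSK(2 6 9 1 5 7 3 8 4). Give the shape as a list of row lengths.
[4, 3, 2]

Row-insert each entry into an empty tableau.

After inserting 2: P = [[2]].
After inserting 6: P = [[2, 6]].
After inserting 9: P = [[2, 6, 9]].
After inserting 1: P = [[1, 6, 9], [2]].
After inserting 5: P = [[1, 5, 9], [2, 6]].
After inserting 7: P = [[1, 5, 7], [2, 6, 9]].
After inserting 3: P = [[1, 3, 7], [2, 5, 9], [6]].
After inserting 8: P = [[1, 3, 7, 8], [2, 5, 9], [6]].
After inserting 4: P = [[1, 3, 4, 8], [2, 5, 7], [6, 9]].

The final insertion tableau P = [[1, 3, 4, 8], [2, 5, 7], [6, 9]] has shape [4, 3, 2].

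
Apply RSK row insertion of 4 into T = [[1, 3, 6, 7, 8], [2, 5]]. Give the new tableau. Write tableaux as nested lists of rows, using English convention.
[[1, 3, 4, 7, 8], [2, 5, 6]]

In row 1, 4 replaces 6 (the leftmost entry greater than 4); 6 is bumped to row 2. 6 is appended to row 2. The new tableau is [[1, 3, 4, 7, 8], [2, 5, 6]].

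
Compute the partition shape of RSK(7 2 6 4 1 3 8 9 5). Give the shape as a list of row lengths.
Row-insert each entry into an empty tableau.

After inserting 7: P = [[7]].
After inserting 2: P = [[2], [7]].
After inserting 6: P = [[2, 6], [7]].
After inserting 4: P = [[2, 4], [6], [7]].
After inserting 1: P = [[1, 4], [2], [6], [7]].
After inserting 3: P = [[1, 3], [2, 4], [6], [7]].
After inserting 8: P = [[1, 3, 8], [2, 4], [6], [7]].
After inserting 9: P = [[1, 3, 8, 9], [2, 4], [6], [7]].
After inserting 5: P = [[1, 3, 5, 9], [2, 4, 8], [6], [7]].

The final insertion tableau P = [[1, 3, 5, 9], [2, 4, 8], [6], [7]] has shape [4, 3, 1, 1].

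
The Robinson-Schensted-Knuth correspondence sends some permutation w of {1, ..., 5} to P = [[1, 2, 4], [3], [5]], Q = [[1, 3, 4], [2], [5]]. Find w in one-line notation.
5 1 3 4 2

Reverse the RSK construction: for i from n down to 1, find the cell of Q containing i, remove the entry at that cell from P, and reverse-bump it up through P; the value ejected from row 1 is w(i).

Step i=5: Q has 5 at row 3, column 1; remove 5 from row 3 of P and reverse-bump: 5 enters row 2 and ejects 3; 3 enters row 1 and ejects 2. So w(5) = 2. P is now [[1, 3, 4], [5]].
Step i=4: Q has 4 at row 1, column 3; remove that cell from P, ejecting 4. So w(4) = 4. P is now [[1, 3], [5]].
Step i=3: Q has 3 at row 1, column 2; remove that cell from P, ejecting 3. So w(3) = 3. P is now [[1], [5]].
Step i=2: Q has 2 at row 2, column 1; remove 5 from row 2 of P and reverse-bump: 5 enters row 1 and ejects 1. So w(2) = 1. P is now [[5]].
Step i=1: Q has 1 at row 1, column 1; remove that cell from P, ejecting 5. So w(1) = 5. P is now [].

So w = 5 1 3 4 2.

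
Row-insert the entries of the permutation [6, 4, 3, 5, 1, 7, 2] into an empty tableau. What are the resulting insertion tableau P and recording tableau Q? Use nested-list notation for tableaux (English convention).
Insert each entry of the permutation into P by Schensted row insertion, recording in Q the position of each new cell.

Insert 6: appended to row 1. P = [[6]].
Insert 4: 4 bumps 6 from row 1; 6 starts row 2. P = [[4], [6]].
Insert 3: 3 bumps 4 from row 1; 4 bumps 6 from row 2; 6 starts row 3. P = [[3], [4], [6]].
Insert 5: appended to row 1. P = [[3, 5], [4], [6]].
Insert 1: 1 bumps 3 from row 1; 3 bumps 4 from row 2; 4 bumps 6 from row 3; 6 starts row 4. P = [[1, 5], [3], [4], [6]].
Insert 7: appended to row 1. P = [[1, 5, 7], [3], [4], [6]].
Insert 2: 2 bumps 5 from row 1; 5 appends to row 2. P = [[1, 2, 7], [3, 5], [4], [6]].

So P = [[1, 2, 7], [3, 5], [4], [6]], Q = [[1, 4, 6], [2, 7], [3], [5]].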